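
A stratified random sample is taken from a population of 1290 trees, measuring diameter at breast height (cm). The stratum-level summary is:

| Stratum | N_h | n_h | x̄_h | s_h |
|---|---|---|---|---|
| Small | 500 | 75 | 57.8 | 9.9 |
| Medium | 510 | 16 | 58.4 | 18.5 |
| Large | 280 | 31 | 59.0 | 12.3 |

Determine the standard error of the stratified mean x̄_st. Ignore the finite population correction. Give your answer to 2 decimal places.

V̂(x̄_st) = Σ W_h² s_h²/n_h, with W_h = N_h/N and N = 1290:
  stratum Small: (500/1290)²·9.9²/75 = 0.196322
  stratum Medium: (510/1290)²·18.5²/16 = 3.34337
  stratum Large: (280/1290)²·12.3²/31 = 0.229924
V̂(x̄_st) = 3.76962
SE(x̄_st) = √3.76962 = 1.94155

SE(x̄_st) ≈ 1.94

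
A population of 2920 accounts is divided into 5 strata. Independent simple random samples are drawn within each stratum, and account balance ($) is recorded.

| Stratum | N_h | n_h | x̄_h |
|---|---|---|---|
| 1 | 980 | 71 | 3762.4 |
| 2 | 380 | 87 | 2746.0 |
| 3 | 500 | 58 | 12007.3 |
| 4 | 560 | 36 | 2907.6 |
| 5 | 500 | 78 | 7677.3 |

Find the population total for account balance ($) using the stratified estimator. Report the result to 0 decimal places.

τ̂_st ≈ 16201188

τ̂_st = Σ N_h x̄_h = 980·3762.4 + 380·2746.0 + 500·12007.3 + 560·2907.6 + 500·7677.3 = 16201188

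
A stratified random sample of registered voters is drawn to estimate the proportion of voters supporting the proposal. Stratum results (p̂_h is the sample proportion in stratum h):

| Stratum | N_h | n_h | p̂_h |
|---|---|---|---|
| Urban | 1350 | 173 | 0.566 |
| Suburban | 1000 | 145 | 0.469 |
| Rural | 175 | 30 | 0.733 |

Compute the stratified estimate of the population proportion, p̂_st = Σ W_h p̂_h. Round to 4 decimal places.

N = 2525; stratum weights W_h = N_h/N.
p̂_st = Σ W_h p̂_h = (1350·0.566 + 1000·0.469 + 175·0.733)/2525 = 0.53916

p̂_st ≈ 0.5392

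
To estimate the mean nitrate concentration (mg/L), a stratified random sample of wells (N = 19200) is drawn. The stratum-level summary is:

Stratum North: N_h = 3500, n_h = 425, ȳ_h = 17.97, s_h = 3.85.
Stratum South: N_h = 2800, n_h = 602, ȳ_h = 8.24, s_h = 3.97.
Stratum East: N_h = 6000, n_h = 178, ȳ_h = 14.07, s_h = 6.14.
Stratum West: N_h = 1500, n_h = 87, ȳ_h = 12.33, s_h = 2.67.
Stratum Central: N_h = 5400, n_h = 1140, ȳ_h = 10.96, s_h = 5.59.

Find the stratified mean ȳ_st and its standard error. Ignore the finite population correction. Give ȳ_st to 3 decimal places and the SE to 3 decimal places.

ȳ_st = Σ W_h ȳ_h = (3500·17.97 + 2800·8.24 + 6000·14.07 + 1500·12.33 + 5400·10.96)/19200 = 12.92010
V̂(ȳ_st) = Σ W_h² s_h²/n_h, with W_h = N_h/N and N = 19200:
  stratum North: (3500/19200)²·3.85²/425 = 0.00115895
  stratum South: (2800/19200)²·3.97²/602 = 0.000556799
  stratum East: (6000/19200)²·6.14²/178 = 0.0206832
  stratum West: (1500/19200)²·2.67²/87 = 0.00050013
  stratum Central: (5400/19200)²·5.59²/1140 = 0.00216822
V̂(ȳ_st) = 0.0250673
SE(ȳ_st) = √0.0250673 = 0.158326

ȳ_st ≈ 12.920, SE ≈ 0.158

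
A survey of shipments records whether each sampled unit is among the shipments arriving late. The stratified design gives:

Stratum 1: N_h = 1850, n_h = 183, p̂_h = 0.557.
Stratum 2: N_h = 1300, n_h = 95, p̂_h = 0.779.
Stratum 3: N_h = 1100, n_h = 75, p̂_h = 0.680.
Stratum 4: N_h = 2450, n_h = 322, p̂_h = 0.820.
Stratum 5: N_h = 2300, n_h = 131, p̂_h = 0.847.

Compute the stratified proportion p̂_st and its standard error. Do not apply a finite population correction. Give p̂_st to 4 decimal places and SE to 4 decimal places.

N = 9000; stratum weights W_h = N_h/N.
p̂_st = Σ W_h p̂_h = (1850·0.557 + 1300·0.779 + 1100·0.680 + 2450·0.820 + 2300·0.847)/9000 = 0.74981
V̂(p̂_st) = Σ W_h² p̂_h(1−p̂_h)/(n_h−1):
  stratum 1: (1850/9000)²·0.557·0.443/182 = 5.72857e-05
  stratum 2: (1300/9000)²·0.779·0.221/94 = 3.82123e-05
  stratum 3: (1100/9000)²·0.680·0.320/74 = 4.39266e-05
  stratum 4: (2450/9000)²·0.820·0.180/321 = 3.40744e-05
  stratum 5: (2300/9000)²·0.847·0.153/130 = 6.51032e-05
V̂(p̂_st) = 0.000238602; SE = √V̂ = 0.0154468

p̂_st ≈ 0.7498, SE ≈ 0.0154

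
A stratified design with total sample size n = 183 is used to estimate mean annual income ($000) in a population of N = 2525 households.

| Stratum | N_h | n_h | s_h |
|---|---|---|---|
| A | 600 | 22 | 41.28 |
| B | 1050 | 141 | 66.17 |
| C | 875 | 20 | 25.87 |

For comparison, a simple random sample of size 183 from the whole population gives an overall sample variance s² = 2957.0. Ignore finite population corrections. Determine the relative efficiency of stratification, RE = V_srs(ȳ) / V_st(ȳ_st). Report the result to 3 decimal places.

RE ≈ 1.174

V̂(ȳ_st) = Σ W_h² s_h²/n_h, with W_h = N_h/N and N = 2525:
  stratum A: (600/2525)²·41.28²/22 = 4.37357
  stratum B: (1050/2525)²·66.17²/141 = 5.36981
  stratum C: (875/2525)²·25.87²/20 = 4.01843
V_st = 13.7618
V_srs = s²/n = 2957.0/183 = 16.1585
Relative efficiency = V_srs / V_st = 16.1585/13.7618 = 1.1742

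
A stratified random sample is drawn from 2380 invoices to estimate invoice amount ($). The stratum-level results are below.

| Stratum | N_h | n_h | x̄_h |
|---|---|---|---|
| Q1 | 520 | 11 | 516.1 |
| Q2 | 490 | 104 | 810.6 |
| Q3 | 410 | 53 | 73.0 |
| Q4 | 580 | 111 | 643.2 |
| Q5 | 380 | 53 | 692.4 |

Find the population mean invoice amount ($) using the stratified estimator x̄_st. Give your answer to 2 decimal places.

N = Σ N_h = 2380. Stratum weights W_h = N_h/N.
x̄_st = (520·516.1 + 490·810.6 + 410·73.0 + 580·643.2 + 380·692.4) / 2380 = 559.5227

x̄_st ≈ 559.52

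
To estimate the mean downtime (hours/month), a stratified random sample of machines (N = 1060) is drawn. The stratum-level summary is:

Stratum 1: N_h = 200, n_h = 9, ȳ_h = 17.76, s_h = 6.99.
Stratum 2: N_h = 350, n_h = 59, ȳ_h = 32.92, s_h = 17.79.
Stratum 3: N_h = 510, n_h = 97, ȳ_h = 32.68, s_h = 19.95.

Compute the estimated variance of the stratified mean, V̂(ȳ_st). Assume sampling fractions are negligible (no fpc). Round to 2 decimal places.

V̂(ȳ_st) ≈ 1.73

V̂(ȳ_st) = Σ W_h² s_h²/n_h, with W_h = N_h/N and N = 1060:
  stratum 1: (200/1060)²·6.99²/9 = 0.193268
  stratum 2: (350/1060)²·17.79²/59 = 0.584823
  stratum 3: (510/1060)²·19.95²/97 = 0.949823
V̂(ȳ_st) = 1.72791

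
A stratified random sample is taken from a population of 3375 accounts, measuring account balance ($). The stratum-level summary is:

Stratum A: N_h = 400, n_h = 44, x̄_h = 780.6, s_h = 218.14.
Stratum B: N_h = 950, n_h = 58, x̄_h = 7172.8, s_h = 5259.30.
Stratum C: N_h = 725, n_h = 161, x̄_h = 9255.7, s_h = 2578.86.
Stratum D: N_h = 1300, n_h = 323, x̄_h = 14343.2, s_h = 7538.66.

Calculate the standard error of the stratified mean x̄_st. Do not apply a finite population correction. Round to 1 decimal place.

V̂(x̄_st) = Σ W_h² s_h²/n_h, with W_h = N_h/N and N = 3375:
  stratum A: (400/3375)²·218.14²/44 = 15.1911
  stratum B: (950/3375)²·5259.30²/58 = 37785.7
  stratum C: (725/3375)²·2578.86²/161 = 1906.15
  stratum D: (1300/3375)²·7538.66²/323 = 26105.1
V̂(x̄_st) = 65812.1
SE(x̄_st) = √65812.1 = 256.539

SE(x̄_st) ≈ 256.5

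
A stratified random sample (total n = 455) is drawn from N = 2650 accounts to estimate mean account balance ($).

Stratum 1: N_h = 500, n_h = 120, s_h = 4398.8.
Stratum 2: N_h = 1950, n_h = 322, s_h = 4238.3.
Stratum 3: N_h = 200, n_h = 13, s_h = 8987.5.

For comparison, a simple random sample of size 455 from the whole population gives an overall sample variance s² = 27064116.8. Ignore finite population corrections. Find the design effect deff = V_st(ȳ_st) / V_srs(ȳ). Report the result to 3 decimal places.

deff ≈ 1.199

V̂(ȳ_st) = Σ W_h² s_h²/n_h, with W_h = N_h/N and N = 2650:
  stratum 1: (500/2650)²·4398.8²/120 = 5740.31
  stratum 2: (1950/2650)²·4238.3²/322 = 30206.8
  stratum 3: (200/2650)²·8987.5²/13 = 35391.8
V_st = 71338.9
V_srs = s²/n = 27064116.8/455 = 59481.6
deff = V_st / V_srs = 71338.9/59481.6 = 1.1993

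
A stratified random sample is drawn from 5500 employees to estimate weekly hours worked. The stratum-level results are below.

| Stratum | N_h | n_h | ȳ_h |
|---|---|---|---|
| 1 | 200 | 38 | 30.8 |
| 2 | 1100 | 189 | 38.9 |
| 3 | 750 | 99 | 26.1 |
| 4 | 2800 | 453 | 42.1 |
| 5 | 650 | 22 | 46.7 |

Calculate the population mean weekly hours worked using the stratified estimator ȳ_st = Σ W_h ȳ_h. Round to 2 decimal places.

ȳ_st ≈ 39.41

N = Σ N_h = 5500. Stratum weights W_h = N_h/N.
ȳ_st = (200·30.8 + 1100·38.9 + 750·26.1 + 2800·42.1 + 650·46.7) / 5500 = 39.4109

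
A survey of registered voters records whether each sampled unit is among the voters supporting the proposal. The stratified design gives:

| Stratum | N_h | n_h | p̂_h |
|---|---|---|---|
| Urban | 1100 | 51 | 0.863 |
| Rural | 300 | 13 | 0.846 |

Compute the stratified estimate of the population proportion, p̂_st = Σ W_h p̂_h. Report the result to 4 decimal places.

p̂_st ≈ 0.8594

N = 1400; stratum weights W_h = N_h/N.
p̂_st = Σ W_h p̂_h = (1100·0.863 + 300·0.846)/1400 = 0.85936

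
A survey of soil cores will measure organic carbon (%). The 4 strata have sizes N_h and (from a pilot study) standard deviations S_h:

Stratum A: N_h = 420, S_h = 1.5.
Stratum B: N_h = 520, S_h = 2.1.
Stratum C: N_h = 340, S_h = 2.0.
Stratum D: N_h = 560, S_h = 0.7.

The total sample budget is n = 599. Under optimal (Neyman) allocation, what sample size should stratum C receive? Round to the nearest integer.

146

Neyman allocation: n_h = n · N_h S_h / Σ N_i S_i, with n = 599.
  stratum A: N_h·S_h = 420·1.5 = 630.00
  stratum B: N_h·S_h = 520·2.1 = 1092.00
  stratum C: N_h·S_h = 340·2.0 = 680.00
  stratum D: N_h·S_h = 560·0.7 = 392.00
Σ N_h S_h = 2794.00
n for stratum C = 599·680.00/2794.00 = 145.784 → 146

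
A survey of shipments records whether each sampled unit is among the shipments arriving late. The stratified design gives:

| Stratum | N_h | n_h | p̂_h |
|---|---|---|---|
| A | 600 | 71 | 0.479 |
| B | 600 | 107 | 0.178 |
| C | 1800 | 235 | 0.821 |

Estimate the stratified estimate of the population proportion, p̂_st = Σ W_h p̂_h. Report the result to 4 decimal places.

p̂_st ≈ 0.6240

N = 3000; stratum weights W_h = N_h/N.
p̂_st = Σ W_h p̂_h = (600·0.479 + 600·0.178 + 1800·0.821)/3000 = 0.62400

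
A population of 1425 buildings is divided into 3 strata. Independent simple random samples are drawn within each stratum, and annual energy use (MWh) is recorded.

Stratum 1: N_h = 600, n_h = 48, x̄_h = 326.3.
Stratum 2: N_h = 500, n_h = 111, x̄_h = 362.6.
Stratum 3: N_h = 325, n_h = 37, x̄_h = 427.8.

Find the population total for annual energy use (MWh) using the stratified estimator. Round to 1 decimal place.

τ̂_st ≈ 516115.0

τ̂_st = Σ N_h x̄_h = 600·326.3 + 500·362.6 + 325·427.8 = 516115.0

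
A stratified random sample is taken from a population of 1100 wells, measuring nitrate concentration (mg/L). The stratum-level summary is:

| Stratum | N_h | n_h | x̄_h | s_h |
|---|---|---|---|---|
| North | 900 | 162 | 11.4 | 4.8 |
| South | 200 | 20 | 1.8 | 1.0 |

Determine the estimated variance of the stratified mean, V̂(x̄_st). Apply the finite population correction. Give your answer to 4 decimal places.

V̂(x̄_st) ≈ 0.0796

V̂(x̄_st) = Σ W_h² (1 − n_h/N_h) s_h²/n_h, with W_h = N_h/N and N = 1100:
  stratum North: (900/1100)²·(1 − 162/900)·4.8²/162 = 0.0780694
  stratum South: (200/1100)²·(1 − 20/200)·1.0²/20 = 0.0014876
V̂(x̄_st) = 0.079557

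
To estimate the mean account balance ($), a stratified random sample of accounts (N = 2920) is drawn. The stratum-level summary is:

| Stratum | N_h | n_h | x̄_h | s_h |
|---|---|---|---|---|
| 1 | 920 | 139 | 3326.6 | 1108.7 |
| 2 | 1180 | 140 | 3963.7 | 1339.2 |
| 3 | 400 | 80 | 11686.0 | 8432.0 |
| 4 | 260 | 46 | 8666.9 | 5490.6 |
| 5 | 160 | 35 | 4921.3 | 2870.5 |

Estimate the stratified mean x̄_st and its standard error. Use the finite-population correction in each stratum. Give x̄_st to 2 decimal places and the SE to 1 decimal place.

x̄_st = Σ W_h x̄_h = (920·3326.6 + 1180·3963.7 + 400·11686.0 + 260·8666.9 + 160·4921.3)/2920 = 5292.06849
V̂(x̄_st) = Σ W_h² (1 − n_h/N_h) s_h²/n_h, with W_h = N_h/N and N = 2920:
  stratum 1: (920/2920)²·(1 − 139/920)·1108.7²/139 = 745.223
  stratum 2: (1180/2920)²·(1 − 140/1180)·1339.2²/140 = 1843.79
  stratum 3: (400/2920)²·(1 − 80/400)·8432.0²/80 = 13341.8
  stratum 4: (260/2920)²·(1 − 46/260)·5490.6²/46 = 4276.64
  stratum 5: (160/2920)²·(1 − 35/160)·2870.5²/35 = 552.219
V̂(x̄_st) = 20759.7
SE(x̄_st) = √20759.7 = 144.082

x̄_st ≈ 5292.07, SE ≈ 144.1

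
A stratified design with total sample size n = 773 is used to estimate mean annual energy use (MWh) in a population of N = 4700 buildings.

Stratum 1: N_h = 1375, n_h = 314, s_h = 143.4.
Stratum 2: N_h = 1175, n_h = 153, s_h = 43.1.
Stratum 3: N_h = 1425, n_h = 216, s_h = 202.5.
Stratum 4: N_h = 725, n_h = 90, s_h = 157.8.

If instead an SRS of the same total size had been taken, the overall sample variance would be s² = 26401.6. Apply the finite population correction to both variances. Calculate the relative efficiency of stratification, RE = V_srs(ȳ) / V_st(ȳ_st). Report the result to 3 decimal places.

RE ≈ 1.117

V̂(ȳ_st) = Σ W_h² (1 − n_h/N_h) s_h²/n_h, with W_h = N_h/N and N = 4700:
  stratum 1: (1375/4700)²·(1 − 314/1375)·143.4²/314 = 4.32505
  stratum 2: (1175/4700)²·(1 − 153/1175)·43.1²/153 = 0.660019
  stratum 3: (1425/4700)²·(1 − 216/1425)·202.5²/216 = 14.8061
  stratum 4: (725/4700)²·(1 − 90/725)·157.8²/90 = 5.76617
V_st = 25.5574
V_srs = (1 − 773/4700)·26401.6/773 = 28.5374
Relative efficiency = V_srs / V_st = 28.5374/25.5574 = 1.1166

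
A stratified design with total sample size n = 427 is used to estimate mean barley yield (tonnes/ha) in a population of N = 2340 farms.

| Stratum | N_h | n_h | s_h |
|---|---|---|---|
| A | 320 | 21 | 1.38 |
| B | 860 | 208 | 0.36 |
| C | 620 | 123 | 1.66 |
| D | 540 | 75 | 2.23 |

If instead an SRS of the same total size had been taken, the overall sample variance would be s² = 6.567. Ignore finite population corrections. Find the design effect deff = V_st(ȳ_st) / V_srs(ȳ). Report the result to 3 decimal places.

V̂(ȳ_st) = Σ W_h² s_h²/n_h, with W_h = N_h/N and N = 2340:
  stratum A: (320/2340)²·1.38²/21 = 0.00169593
  stratum B: (860/2340)²·0.36²/208 = 8.41602e-05
  stratum C: (620/2340)²·1.66²/123 = 0.00157276
  stratum D: (540/2340)²·2.23²/75 = 0.00353105
V_st = 0.0068839
V_srs = s²/n = 6.567/427 = 0.0153794
deff = V_st / V_srs = 0.0068839/0.0153794 = 0.4476

deff ≈ 0.448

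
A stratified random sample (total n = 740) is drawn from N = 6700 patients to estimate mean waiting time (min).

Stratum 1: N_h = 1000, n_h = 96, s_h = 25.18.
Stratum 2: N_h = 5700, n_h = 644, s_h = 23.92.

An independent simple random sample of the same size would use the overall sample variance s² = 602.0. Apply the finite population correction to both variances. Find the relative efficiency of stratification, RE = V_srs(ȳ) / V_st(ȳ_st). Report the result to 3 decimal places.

RE ≈ 1.029

V̂(ȳ_st) = Σ W_h² (1 − n_h/N_h) s_h²/n_h, with W_h = N_h/N and N = 6700:
  stratum 1: (1000/6700)²·(1 − 96/1000)·25.18²/96 = 0.133002
  stratum 2: (5700/6700)²·(1 − 644/5700)·23.92²/644 = 0.570386
V_st = 0.703388
V_srs = (1 − 740/6700)·602.0/740 = 0.723663
Relative efficiency = V_srs / V_st = 0.723663/0.703388 = 1.0288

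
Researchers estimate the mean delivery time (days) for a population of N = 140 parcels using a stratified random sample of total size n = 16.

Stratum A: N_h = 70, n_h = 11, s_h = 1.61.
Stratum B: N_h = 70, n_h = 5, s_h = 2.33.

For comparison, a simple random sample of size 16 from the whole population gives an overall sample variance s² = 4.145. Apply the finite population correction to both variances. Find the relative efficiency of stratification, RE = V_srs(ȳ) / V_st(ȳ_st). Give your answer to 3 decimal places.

RE ≈ 0.761

V̂(ȳ_st) = Σ W_h² (1 − n_h/N_h) s_h²/n_h, with W_h = N_h/N and N = 140:
  stratum A: (70/140)²·(1 − 11/70)·1.61²/11 = 0.0496539
  stratum B: (70/140)²·(1 − 5/70)·2.33²/5 = 0.252056
V_st = 0.30171
V_srs = (1 − 16/140)·4.145/16 = 0.229455
Relative efficiency = V_srs / V_st = 0.229455/0.30171 = 0.7605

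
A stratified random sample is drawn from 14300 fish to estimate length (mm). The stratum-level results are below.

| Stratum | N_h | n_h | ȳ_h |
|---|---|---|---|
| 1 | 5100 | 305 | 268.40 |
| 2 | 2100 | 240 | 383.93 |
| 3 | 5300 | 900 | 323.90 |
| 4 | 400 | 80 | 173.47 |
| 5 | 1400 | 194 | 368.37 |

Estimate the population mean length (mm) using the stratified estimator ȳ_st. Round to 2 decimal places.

ȳ_st ≈ 313.07

N = Σ N_h = 14300. Stratum weights W_h = N_h/N.
ȳ_st = (5100·268.40 + 2100·383.93 + 5300·323.90 + 400·173.47 + 1400·368.37) / 14300 = 313.0678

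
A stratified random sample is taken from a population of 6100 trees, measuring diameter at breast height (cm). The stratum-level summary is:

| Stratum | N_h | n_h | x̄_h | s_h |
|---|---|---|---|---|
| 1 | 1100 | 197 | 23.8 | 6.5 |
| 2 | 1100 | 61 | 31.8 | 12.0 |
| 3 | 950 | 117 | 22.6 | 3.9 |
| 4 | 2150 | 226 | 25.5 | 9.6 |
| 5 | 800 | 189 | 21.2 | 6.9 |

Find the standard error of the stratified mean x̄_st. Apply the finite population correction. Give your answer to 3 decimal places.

SE(x̄_st) ≈ 0.360

V̂(x̄_st) = Σ W_h² (1 − n_h/N_h) s_h²/n_h, with W_h = N_h/N and N = 6100:
  stratum 1: (1100/6100)²·(1 − 197/1100)·6.5²/197 = 0.00572508
  stratum 2: (1100/6100)²·(1 − 61/1100)·12.0²/61 = 0.0725072
  stratum 3: (950/6100)²·(1 − 117/950)·3.9²/117 = 0.00276473
  stratum 4: (2150/6100)²·(1 − 226/2150)·9.6²/226 = 0.0453334
  stratum 5: (800/6100)²·(1 − 189/800)·6.9²/189 = 0.00330908
V̂(x̄_st) = 0.129639
SE(x̄_st) = √0.129639 = 0.360055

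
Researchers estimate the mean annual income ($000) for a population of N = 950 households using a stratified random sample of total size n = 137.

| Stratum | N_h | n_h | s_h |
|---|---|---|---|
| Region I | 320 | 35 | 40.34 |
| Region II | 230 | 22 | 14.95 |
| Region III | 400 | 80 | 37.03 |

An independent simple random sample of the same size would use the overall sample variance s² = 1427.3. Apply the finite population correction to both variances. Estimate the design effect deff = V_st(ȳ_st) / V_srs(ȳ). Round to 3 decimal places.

V̂(ȳ_st) = Σ W_h² (1 − n_h/N_h) s_h²/n_h, with W_h = N_h/N and N = 950:
  stratum Region I: (320/950)²·(1 − 35/320)·40.34²/35 = 4.69841
  stratum Region II: (230/950)²·(1 − 22/230)·14.95²/22 = 0.538522
  stratum Region III: (400/950)²·(1 − 80/400)·37.03²/80 = 2.43097
V_st = 7.66791
V_srs = (1 − 137/950)·1427.3/137 = 8.91583
deff = V_st / V_srs = 7.66791/8.91583 = 0.8600

deff ≈ 0.860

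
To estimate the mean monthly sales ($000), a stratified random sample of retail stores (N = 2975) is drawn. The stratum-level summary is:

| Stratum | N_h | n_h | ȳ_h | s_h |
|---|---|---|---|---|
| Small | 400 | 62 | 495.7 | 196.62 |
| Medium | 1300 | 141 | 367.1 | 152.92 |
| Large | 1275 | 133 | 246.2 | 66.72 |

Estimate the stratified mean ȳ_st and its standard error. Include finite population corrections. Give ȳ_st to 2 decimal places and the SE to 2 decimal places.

ȳ_st = Σ W_h ȳ_h = (400·495.7 + 1300·367.1 + 1275·246.2)/2975 = 332.57647
V̂(ȳ_st) = Σ W_h² (1 − n_h/N_h) s_h²/n_h, with W_h = N_h/N and N = 2975:
  stratum Small: (400/2975)²·(1 − 62/400)·196.62²/62 = 9.52503
  stratum Medium: (1300/2975)²·(1 − 141/1300)·152.92²/141 = 28.2333
  stratum Large: (1275/2975)²·(1 − 133/1275)·66.72²/133 = 5.50634
V̂(ȳ_st) = 43.2647
SE(ȳ_st) = √43.2647 = 6.57759

ȳ_st ≈ 332.58, SE ≈ 6.58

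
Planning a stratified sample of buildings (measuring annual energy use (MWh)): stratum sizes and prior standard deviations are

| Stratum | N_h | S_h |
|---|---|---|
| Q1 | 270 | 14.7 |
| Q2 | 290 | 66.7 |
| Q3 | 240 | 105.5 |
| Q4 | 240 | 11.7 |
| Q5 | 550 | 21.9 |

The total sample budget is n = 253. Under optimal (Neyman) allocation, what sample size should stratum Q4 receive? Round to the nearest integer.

Neyman allocation: n_h = n · N_h S_h / Σ N_i S_i, with n = 253.
  stratum Q1: N_h·S_h = 270·14.7 = 3969.00
  stratum Q2: N_h·S_h = 290·66.7 = 19343.00
  stratum Q3: N_h·S_h = 240·105.5 = 25320.00
  stratum Q4: N_h·S_h = 240·11.7 = 2808.00
  stratum Q5: N_h·S_h = 550·21.9 = 12045.00
Σ N_h S_h = 63485.00
n for stratum Q4 = 253·2808.00/63485.00 = 11.190 → 11

11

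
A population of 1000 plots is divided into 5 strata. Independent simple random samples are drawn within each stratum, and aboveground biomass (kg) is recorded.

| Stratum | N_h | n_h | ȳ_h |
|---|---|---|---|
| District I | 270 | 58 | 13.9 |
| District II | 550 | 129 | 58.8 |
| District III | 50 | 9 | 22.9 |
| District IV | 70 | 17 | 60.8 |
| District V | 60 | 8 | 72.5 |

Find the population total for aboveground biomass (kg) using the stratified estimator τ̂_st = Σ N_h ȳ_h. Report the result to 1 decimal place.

τ̂_st ≈ 45844.0

τ̂_st = Σ N_h ȳ_h = 270·13.9 + 550·58.8 + 50·22.9 + 70·60.8 + 60·72.5 = 45844.0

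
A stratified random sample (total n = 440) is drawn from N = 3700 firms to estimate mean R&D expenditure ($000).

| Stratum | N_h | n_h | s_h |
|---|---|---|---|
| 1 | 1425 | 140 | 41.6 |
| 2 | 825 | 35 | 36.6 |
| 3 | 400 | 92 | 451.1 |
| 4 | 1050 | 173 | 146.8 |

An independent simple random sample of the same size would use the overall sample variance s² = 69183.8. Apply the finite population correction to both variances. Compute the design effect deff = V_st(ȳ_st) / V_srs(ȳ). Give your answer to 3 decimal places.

V̂(ȳ_st) = Σ W_h² (1 − n_h/N_h) s_h²/n_h, with W_h = N_h/N and N = 3700:
  stratum 1: (1425/3700)²·(1 − 140/1425)·41.6²/140 = 1.65338
  stratum 2: (825/3700)²·(1 − 35/825)·36.6²/35 = 1.8221
  stratum 3: (400/3700)²·(1 − 92/400)·451.1²/92 = 19.9051
  stratum 4: (1050/3700)²·(1 − 173/1050)·146.8²/173 = 8.37899
V_st = 31.7596
V_srs = (1 − 440/3700)·69183.8/440 = 138.538
deff = V_st / V_srs = 31.7596/138.538 = 0.2292

deff ≈ 0.229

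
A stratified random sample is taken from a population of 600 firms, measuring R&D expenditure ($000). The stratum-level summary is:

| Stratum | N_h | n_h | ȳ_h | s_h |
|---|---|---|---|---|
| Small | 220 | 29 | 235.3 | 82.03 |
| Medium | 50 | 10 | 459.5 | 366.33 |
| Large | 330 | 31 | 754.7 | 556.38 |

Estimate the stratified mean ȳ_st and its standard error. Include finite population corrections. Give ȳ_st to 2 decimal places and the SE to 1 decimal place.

ȳ_st ≈ 539.65, SE ≈ 53.3

ȳ_st = Σ W_h ȳ_h = (220·235.3 + 50·459.5 + 330·754.7)/600 = 539.65333
V̂(ȳ_st) = Σ W_h² (1 − n_h/N_h) s_h²/n_h, with W_h = N_h/N and N = 600:
  stratum Small: (220/600)²·(1 − 29/220)·82.03²/29 = 27.0833
  stratum Medium: (50/600)²·(1 − 10/50)·366.33²/10 = 74.5543
  stratum Large: (330/600)²·(1 − 31/330)·556.38²/31 = 2736.93
V̂(ȳ_st) = 2838.57
SE(ȳ_st) = √2838.57 = 53.2782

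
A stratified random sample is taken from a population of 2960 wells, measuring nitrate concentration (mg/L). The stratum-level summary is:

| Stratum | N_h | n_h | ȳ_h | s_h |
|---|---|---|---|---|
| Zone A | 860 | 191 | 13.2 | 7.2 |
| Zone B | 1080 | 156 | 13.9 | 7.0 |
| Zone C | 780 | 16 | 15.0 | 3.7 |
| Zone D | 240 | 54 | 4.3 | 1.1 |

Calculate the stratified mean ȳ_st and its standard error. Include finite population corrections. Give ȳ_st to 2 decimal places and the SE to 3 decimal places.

ȳ_st ≈ 13.21, SE ≈ 0.335

ȳ_st = Σ W_h ȳ_h = (860·13.2 + 1080·13.9 + 780·15.0 + 240·4.3)/2960 = 13.20811
V̂(ȳ_st) = Σ W_h² (1 − n_h/N_h) s_h²/n_h, with W_h = N_h/N and N = 2960:
  stratum Zone A: (860/2960)²·(1 − 191/860)·7.2²/191 = 0.0178227
  stratum Zone B: (1080/2960)²·(1 − 156/1080)·7.0²/156 = 0.0357753
  stratum Zone C: (780/2960)²·(1 − 16/780)·3.7²/16 = 0.0581953
  stratum Zone D: (240/2960)²·(1 − 54/240)·1.1²/54 = 0.000114165
V̂(ȳ_st) = 0.111907
SE(ȳ_st) = √0.111907 = 0.334526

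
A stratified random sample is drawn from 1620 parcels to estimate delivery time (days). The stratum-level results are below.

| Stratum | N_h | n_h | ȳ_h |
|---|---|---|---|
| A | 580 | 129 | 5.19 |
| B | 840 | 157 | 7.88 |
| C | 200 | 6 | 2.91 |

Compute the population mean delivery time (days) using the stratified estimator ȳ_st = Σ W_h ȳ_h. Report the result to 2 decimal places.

ȳ_st ≈ 6.30

N = Σ N_h = 1620. Stratum weights W_h = N_h/N.
ȳ_st = (580·5.19 + 840·7.88 + 200·2.91) / 1620 = 6.3033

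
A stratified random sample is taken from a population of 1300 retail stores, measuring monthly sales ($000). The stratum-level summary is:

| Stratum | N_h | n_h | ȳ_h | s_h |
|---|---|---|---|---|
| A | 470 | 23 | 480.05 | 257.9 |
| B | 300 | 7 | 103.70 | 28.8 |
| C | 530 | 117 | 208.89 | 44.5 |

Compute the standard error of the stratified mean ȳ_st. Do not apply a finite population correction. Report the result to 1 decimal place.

SE(ȳ_st) ≈ 19.7

V̂(ȳ_st) = Σ W_h² s_h²/n_h, with W_h = N_h/N and N = 1300:
  stratum A: (470/1300)²·257.9²/23 = 377.993
  stratum B: (300/1300)²·28.8²/7 = 6.31019
  stratum C: (530/1300)²·44.5²/117 = 2.81319
V̂(ȳ_st) = 387.116
SE(ȳ_st) = √387.116 = 19.6753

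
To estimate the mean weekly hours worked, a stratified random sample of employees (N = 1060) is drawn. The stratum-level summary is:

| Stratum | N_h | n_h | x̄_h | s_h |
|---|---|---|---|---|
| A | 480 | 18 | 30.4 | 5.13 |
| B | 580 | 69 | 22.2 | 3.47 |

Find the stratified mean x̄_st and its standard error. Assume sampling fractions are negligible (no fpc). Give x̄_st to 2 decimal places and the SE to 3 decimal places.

x̄_st = Σ W_h x̄_h = (480·30.4 + 580·22.2)/1060 = 25.91321
V̂(x̄_st) = Σ W_h² s_h²/n_h, with W_h = N_h/N and N = 1060:
  stratum A: (480/1060)²·5.13²/18 = 0.299801
  stratum B: (580/1060)²·3.47²/69 = 0.0522461
V̂(x̄_st) = 0.352047
SE(x̄_st) = √0.352047 = 0.593336

x̄_st ≈ 25.91, SE ≈ 0.593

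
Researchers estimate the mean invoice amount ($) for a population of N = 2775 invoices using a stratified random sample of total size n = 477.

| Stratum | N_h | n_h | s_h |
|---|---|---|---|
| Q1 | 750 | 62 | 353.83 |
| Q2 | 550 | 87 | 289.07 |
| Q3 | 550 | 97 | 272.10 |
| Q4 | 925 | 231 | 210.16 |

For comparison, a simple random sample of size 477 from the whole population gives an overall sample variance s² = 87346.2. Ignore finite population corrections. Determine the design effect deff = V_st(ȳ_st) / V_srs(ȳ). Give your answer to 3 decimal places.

deff ≈ 1.291

V̂(ȳ_st) = Σ W_h² s_h²/n_h, with W_h = N_h/N and N = 2775:
  stratum Q1: (750/2775)²·353.83²/62 = 147.501
  stratum Q2: (550/2775)²·289.07²/87 = 37.7299
  stratum Q3: (550/2775)²·272.10²/97 = 29.9837
  stratum Q4: (925/2775)²·210.16²/231 = 21.2445
V_st = 236.459
V_srs = s²/n = 87346.2/477 = 183.116
deff = V_st / V_srs = 236.459/183.116 = 1.2913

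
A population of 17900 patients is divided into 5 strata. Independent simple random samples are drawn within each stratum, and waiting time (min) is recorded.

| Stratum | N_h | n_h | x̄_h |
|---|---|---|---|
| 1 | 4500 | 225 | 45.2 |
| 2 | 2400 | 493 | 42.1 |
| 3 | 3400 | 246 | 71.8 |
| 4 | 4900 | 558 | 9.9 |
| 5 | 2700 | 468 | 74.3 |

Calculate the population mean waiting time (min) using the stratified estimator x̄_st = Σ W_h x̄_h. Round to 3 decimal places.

x̄_st ≈ 44.563

N = Σ N_h = 17900. Stratum weights W_h = N_h/N.
x̄_st = (4500·45.2 + 2400·42.1 + 3400·71.8 + 4900·9.9 + 2700·74.3) / 17900 = 44.56313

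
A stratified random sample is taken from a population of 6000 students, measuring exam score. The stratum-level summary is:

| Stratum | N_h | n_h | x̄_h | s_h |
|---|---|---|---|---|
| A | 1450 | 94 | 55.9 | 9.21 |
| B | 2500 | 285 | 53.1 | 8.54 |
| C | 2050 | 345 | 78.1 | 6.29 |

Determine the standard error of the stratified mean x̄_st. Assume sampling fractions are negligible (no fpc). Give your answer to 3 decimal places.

V̂(x̄_st) = Σ W_h² s_h²/n_h, with W_h = N_h/N and N = 6000:
  stratum A: (1450/6000)²·9.21²/94 = 0.0527017
  stratum B: (2500/6000)²·8.54²/285 = 0.0444271
  stratum C: (2050/6000)²·6.29²/345 = 0.0133871
V̂(x̄_st) = 0.110516
SE(x̄_st) = √0.110516 = 0.332439

SE(x̄_st) ≈ 0.332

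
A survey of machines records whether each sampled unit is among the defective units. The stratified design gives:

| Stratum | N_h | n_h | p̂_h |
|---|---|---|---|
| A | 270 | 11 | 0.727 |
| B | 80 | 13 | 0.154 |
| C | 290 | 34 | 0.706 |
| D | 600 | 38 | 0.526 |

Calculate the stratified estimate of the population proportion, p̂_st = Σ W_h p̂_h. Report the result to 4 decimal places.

p̂_st ≈ 0.5879

N = 1240; stratum weights W_h = N_h/N.
p̂_st = Σ W_h p̂_h = (270·0.727 + 80·0.154 + 290·0.706 + 600·0.526)/1240 = 0.58786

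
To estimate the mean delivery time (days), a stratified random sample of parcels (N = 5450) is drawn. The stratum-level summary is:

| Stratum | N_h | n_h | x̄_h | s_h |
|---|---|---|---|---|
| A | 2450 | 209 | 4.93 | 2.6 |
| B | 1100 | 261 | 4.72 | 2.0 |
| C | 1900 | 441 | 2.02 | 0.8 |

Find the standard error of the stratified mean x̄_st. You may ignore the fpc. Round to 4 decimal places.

SE(x̄_st) ≈ 0.0857

V̂(x̄_st) = Σ W_h² s_h²/n_h, with W_h = N_h/N and N = 5450:
  stratum A: (2450/5450)²·2.6²/209 = 0.00653641
  stratum B: (1100/5450)²·2.0²/261 = 0.000624327
  stratum C: (1900/5450)²·0.8²/441 = 0.000176383
V̂(x̄_st) = 0.00733712
SE(x̄_st) = √0.00733712 = 0.085657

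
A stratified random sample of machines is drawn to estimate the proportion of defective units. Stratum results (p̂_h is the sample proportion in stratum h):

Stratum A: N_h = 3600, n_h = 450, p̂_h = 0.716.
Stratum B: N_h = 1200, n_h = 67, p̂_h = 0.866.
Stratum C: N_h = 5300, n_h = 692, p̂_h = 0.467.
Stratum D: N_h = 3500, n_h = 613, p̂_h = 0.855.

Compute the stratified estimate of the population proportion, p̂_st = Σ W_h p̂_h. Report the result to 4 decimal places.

p̂_st ≈ 0.6680

N = 13600; stratum weights W_h = N_h/N.
p̂_st = Σ W_h p̂_h = (3600·0.716 + 1200·0.866 + 5300·0.467 + 3500·0.855)/13600 = 0.66797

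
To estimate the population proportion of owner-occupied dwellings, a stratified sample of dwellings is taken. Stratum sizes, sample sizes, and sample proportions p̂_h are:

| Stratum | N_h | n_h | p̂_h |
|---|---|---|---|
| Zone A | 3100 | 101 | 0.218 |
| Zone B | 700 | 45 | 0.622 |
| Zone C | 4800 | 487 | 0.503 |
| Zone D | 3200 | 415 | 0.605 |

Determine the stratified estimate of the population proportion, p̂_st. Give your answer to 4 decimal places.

N = 11800; stratum weights W_h = N_h/N.
p̂_st = Σ W_h p̂_h = (3100·0.218 + 700·0.622 + 4800·0.503 + 3200·0.605)/11800 = 0.46285

p̂_st ≈ 0.4628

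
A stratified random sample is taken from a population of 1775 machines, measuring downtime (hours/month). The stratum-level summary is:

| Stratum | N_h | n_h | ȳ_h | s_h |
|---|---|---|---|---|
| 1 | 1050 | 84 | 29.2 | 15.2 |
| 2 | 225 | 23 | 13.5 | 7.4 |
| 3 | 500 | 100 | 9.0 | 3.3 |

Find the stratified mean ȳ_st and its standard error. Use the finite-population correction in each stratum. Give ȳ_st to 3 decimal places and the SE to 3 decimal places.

ȳ_st = Σ W_h ȳ_h = (1050·29.2 + 225·13.5 + 500·9.0)/1775 = 21.51972
V̂(ȳ_st) = Σ W_h² (1 − n_h/N_h) s_h²/n_h, with W_h = N_h/N and N = 1775:
  stratum 1: (1050/1775)²·(1 − 84/1050)·15.2²/84 = 0.885478
  stratum 2: (225/1775)²·(1 − 23/225)·7.4²/23 = 0.0343457
  stratum 3: (500/1775)²·(1 − 100/500)·3.3²/100 = 0.00691291
V̂(ȳ_st) = 0.926736
SE(ȳ_st) = √0.926736 = 0.962671

ȳ_st ≈ 21.520, SE ≈ 0.963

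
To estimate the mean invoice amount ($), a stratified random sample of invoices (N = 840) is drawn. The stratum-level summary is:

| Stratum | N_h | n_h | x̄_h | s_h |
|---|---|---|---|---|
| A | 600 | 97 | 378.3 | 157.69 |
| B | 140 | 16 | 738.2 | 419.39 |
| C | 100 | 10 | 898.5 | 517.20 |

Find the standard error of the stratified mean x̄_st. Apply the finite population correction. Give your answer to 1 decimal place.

SE(x̄_st) ≈ 26.9

V̂(x̄_st) = Σ W_h² (1 − n_h/N_h) s_h²/n_h, with W_h = N_h/N and N = 840:
  stratum A: (600/840)²·(1 − 97/600)·157.69²/97 = 109.647
  stratum B: (140/840)²·(1 − 16/140)·419.39²/16 = 270.463
  stratum C: (100/840)²·(1 − 10/100)·517.20²/10 = 341.194
V̂(x̄_st) = 721.303
SE(x̄_st) = √721.303 = 26.8571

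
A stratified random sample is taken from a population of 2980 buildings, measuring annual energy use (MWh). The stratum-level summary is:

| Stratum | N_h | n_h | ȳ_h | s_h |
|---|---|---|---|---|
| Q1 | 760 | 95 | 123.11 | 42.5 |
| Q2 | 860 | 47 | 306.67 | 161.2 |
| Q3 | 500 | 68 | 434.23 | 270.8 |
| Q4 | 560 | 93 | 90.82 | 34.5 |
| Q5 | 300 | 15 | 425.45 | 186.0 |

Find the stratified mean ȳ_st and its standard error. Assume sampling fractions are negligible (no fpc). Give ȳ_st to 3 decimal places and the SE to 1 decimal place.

ȳ_st ≈ 252.654, SE ≈ 10.1

ȳ_st = Σ W_h ȳ_h = (760·123.11 + 860·306.67 + 500·434.23 + 560·90.82 + 300·425.45)/2980 = 252.65403
V̂(ȳ_st) = Σ W_h² s_h²/n_h, with W_h = N_h/N and N = 2980:
  stratum Q1: (760/2980)²·42.5²/95 = 1.23666
  stratum Q2: (860/2980)²·161.2²/47 = 46.0465
  stratum Q3: (500/2980)²·270.8²/68 = 30.3596
  stratum Q4: (560/2980)²·34.5²/93 = 0.451959
  stratum Q5: (300/2980)²·186.0²/15 = 23.3746
V̂(ȳ_st) = 101.469
SE(ȳ_st) = √101.469 = 10.0732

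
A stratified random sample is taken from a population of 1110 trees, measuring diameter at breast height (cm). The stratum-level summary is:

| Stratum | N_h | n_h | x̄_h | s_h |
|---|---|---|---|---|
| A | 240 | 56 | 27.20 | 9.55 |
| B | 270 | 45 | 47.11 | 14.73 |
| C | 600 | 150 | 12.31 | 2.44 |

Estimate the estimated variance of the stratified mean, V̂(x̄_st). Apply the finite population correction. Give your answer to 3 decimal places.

V̂(x̄_st) ≈ 0.305

V̂(x̄_st) = Σ W_h² (1 − n_h/N_h) s_h²/n_h, with W_h = N_h/N and N = 1110:
  stratum A: (240/1110)²·(1 − 56/240)·9.55²/56 = 0.0583716
  stratum B: (270/1110)²·(1 − 45/270)·14.73²/45 = 0.237735
  stratum C: (600/1110)²·(1 − 150/600)·2.44²/150 = 0.00869774
V̂(x̄_st) = 0.304804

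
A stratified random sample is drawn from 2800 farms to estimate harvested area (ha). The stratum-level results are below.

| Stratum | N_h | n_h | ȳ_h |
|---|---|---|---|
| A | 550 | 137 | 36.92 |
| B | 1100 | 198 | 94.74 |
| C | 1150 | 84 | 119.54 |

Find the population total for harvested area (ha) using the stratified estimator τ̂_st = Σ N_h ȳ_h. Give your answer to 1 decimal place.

τ̂_st ≈ 261991.0

τ̂_st = Σ N_h ȳ_h = 550·36.92 + 1100·94.74 + 1150·119.54 = 261991.0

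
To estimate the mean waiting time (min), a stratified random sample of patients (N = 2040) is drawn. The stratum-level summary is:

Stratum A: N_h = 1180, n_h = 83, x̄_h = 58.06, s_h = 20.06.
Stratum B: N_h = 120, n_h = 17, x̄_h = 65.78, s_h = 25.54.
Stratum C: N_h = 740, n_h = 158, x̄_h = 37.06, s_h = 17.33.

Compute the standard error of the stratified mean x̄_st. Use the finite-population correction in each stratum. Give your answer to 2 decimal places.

V̂(x̄_st) = Σ W_h² (1 − n_h/N_h) s_h²/n_h, with W_h = N_h/N and N = 2040:
  stratum A: (1180/2040)²·(1 − 83/1180)·20.06²/83 = 1.50804
  stratum B: (120/2040)²·(1 − 17/120)·25.54²/17 = 0.11396
  stratum C: (740/2040)²·(1 − 158/740)·17.33²/158 = 0.196714
V̂(x̄_st) = 1.81871
SE(x̄_st) = √1.81871 = 1.3486

SE(x̄_st) ≈ 1.35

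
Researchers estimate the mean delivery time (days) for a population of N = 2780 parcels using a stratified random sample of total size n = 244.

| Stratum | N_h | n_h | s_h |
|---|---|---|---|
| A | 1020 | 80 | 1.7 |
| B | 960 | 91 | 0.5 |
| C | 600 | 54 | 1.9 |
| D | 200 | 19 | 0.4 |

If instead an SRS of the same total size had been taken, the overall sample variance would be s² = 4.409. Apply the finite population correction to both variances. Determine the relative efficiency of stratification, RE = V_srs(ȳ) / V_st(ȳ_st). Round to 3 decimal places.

V̂(ȳ_st) = Σ W_h² (1 − n_h/N_h) s_h²/n_h, with W_h = N_h/N and N = 2780:
  stratum A: (1020/2780)²·(1 − 80/1020)·1.7²/80 = 0.00448174
  stratum B: (960/2780)²·(1 − 91/960)·0.5²/91 = 0.000296551
  stratum C: (600/2780)²·(1 − 54/600)·1.9²/54 = 0.00283379
  stratum D: (200/2780)²·(1 − 19/200)·0.4²/19 = 3.94444e-05
V_st = 0.00765152
V_srs = (1 − 244/2780)·4.409/244 = 0.0164837
Relative efficiency = V_srs / V_st = 0.0164837/0.00765152 = 2.1543

RE ≈ 2.154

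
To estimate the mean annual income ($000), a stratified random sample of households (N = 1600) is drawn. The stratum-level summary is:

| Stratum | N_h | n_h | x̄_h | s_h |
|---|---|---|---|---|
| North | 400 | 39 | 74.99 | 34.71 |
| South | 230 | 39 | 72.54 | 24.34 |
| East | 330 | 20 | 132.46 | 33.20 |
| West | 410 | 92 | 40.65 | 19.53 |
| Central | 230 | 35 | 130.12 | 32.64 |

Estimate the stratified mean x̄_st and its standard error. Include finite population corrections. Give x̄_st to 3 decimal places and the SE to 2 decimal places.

x̄_st = Σ W_h x̄_h = (400·74.99 + 230·72.54 + 330·132.46 + 410·40.65 + 230·130.12)/1600 = 85.61631
V̂(x̄_st) = Σ W_h² (1 − n_h/N_h) s_h²/n_h, with W_h = N_h/N and N = 1600:
  stratum North: (400/1600)²·(1 − 39/400)·34.71²/39 = 1.7425
  stratum South: (230/1600)²·(1 − 39/230)·24.34²/39 = 0.260674
  stratum East: (330/1600)²·(1 − 20/330)·33.20²/20 = 2.20233
  stratum West: (410/1600)²·(1 − 92/410)·19.53²/92 = 0.211148
  stratum Central: (230/1600)²·(1 − 35/230)·32.64²/35 = 0.533279
V̂(x̄_st) = 4.94993
SE(x̄_st) = √4.94993 = 2.22484

x̄_st ≈ 85.616, SE ≈ 2.22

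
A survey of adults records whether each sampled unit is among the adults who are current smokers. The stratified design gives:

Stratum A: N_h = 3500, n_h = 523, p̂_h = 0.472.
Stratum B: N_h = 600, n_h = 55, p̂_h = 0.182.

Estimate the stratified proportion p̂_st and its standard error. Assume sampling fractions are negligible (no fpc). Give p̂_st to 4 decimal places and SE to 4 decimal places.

N = 4100; stratum weights W_h = N_h/N.
p̂_st = Σ W_h p̂_h = (3500·0.472 + 600·0.182)/4100 = 0.42956
V̂(p̂_st) = Σ W_h² p̂_h(1−p̂_h)/(n_h−1):
  stratum A: (3500/4100)²·0.472·0.528/522 = 0.000347916
  stratum B: (600/4100)²·0.182·0.818/54 = 5.90426e-05
V̂(p̂_st) = 0.000406958; SE = √V̂ = 0.0201732

p̂_st ≈ 0.4296, SE ≈ 0.0202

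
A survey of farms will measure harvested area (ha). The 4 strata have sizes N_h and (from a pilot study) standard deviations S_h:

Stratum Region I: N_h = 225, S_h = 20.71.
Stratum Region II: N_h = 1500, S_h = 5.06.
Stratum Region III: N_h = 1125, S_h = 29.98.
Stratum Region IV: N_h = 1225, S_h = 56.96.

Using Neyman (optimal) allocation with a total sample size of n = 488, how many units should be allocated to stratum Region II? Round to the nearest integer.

32

Neyman allocation: n_h = n · N_h S_h / Σ N_i S_i, with n = 488.
  stratum Region I: N_h·S_h = 225·20.71 = 4659.75
  stratum Region II: N_h·S_h = 1500·5.06 = 7590.00
  stratum Region III: N_h·S_h = 1125·29.98 = 33727.50
  stratum Region IV: N_h·S_h = 1225·56.96 = 69776.00
Σ N_h S_h = 115753.25
n for stratum Region II = 488·7590.00/115753.25 = 31.998 → 32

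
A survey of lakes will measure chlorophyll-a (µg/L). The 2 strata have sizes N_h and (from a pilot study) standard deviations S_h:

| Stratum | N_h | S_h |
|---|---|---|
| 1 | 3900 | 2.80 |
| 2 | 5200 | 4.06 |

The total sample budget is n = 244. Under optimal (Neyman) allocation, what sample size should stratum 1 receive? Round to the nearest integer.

83

Neyman allocation: n_h = n · N_h S_h / Σ N_i S_i, with n = 244.
  stratum 1: N_h·S_h = 3900·2.80 = 10920.00
  stratum 2: N_h·S_h = 5200·4.06 = 21112.00
Σ N_h S_h = 32032.00
n for stratum 1 = 244·10920.00/32032.00 = 83.182 → 83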